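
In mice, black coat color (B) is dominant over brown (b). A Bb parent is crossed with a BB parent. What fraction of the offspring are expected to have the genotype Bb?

Punnett square for Bb × BB:
Offspring genotypes: 2 BB, 2 Bb
Total offspring: 4
Count with target: 2
Probability: 2/4 = 1/2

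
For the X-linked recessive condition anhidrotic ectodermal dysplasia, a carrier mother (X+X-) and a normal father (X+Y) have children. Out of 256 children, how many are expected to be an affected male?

Cross: X+X- × X+Y
Offspring: 1 X+X+, 1 X+Y, 1 X+X-, 1 X-Y
Probability of an affected male: 1/4
Expected count = 1/4 × 256 = 64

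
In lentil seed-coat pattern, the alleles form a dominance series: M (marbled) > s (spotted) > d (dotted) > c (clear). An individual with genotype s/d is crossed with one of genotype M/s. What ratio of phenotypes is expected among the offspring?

Cross: s/d × M/s
Allele dominance: M > s > d > c
Offspring genotypes: 1 M/s, 1 s/s, 1 M/d, 1 s/d
Phenotype counts: 2 marbled, 2 spotted
Ratio: 1 marbled : 1 spotted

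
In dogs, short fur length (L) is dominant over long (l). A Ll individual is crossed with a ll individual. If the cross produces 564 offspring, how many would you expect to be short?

Punnett square for Ll × ll:
Offspring genotypes: 2 Ll, 2 ll
short: 2, long: 2
short: 2 out of 4 → fraction 1/2
Expected count = 1/2 × 564 = 282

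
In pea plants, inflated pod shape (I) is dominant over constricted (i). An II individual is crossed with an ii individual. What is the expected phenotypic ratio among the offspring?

Punnett square for II × ii:
Offspring genotypes: 4 Ii
inflated: 4, constricted: 0
Ratio: all inflated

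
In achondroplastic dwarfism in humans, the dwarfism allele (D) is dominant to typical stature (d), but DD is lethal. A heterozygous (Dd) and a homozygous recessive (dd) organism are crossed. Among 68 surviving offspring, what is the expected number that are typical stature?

Cross: Dd × dd
Punnett square offspring (before lethality): 2 Dd, 2 dd
No DD offspring are produced in this cross.
typical stature: 2 out of 4 → fraction 1/2
Expected count = 1/2 × 68 = 34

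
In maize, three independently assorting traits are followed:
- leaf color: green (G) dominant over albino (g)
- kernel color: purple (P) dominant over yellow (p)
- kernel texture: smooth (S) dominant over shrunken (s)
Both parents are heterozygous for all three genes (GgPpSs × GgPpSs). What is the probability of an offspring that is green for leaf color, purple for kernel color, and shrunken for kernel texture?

Trihybrid cross: GgPpSs × GgPpSs
Each trait segregates independently with a 3:1 phenotypic ratio, so each gene contributes 3/4 (dominant) or 1/4 (recessive).
Target: green (leaf color), purple (kernel color), shrunken (kernel texture)
Probability = product of independent per-trait probabilities
= 3/4 × 3/4 × 1/4 = 9/64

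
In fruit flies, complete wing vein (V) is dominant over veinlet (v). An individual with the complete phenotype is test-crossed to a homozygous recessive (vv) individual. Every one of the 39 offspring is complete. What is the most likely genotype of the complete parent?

Test cross: ? × vv
All offspring are complete.
If the unknown parent were heterozygous (Vv), about half of 39 offspring would be veinlet; none are. The unknown parent is most likely homozygous dominant (VV).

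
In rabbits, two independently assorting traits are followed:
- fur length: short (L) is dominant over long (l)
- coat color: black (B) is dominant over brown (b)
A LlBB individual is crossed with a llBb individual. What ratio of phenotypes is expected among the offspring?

Dihybrid cross LlBB × llBb — consider each gene separately:
fur length: Ll × ll → 2 Ll, 2 ll → 2 L_ : 2 ll (out of 4)
coat color: BB × Bb → 2 BB, 2 Bb → 4 B_ (out of 4)
Combine (counts out of 4 × 4 = 16): short/black (L_B_) = 2×4 = 8; long/black (llB_) = 2×4 = 8
Phenotype counts (out of 16): 8 short/black, 8 long/black
Ratio: 1 short/black : 1 long/black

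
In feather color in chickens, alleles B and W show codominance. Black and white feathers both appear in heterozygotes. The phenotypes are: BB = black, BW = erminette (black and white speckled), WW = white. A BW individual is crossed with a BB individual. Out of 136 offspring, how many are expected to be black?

Punnett square for BW × BB:
Offspring genotypes: 2 BB, 2 BW
Phenotype counts: 2 black, 2 erminette (black and white speckled)
black: 2 out of 4 → fraction 1/2
Expected count = 1/2 × 136 = 68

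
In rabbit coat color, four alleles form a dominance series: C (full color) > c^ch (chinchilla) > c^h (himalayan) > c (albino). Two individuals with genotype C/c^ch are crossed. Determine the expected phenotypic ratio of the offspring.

Cross: C/c^ch × C/c^ch
Allele dominance: C > c^ch > c^h > c
Offspring genotypes: 1 C/C, 2 C/c^ch, 1 c^ch/c^ch
Phenotype counts: 3 full color, 1 chinchilla
Ratio: 3 full color : 1 chinchilla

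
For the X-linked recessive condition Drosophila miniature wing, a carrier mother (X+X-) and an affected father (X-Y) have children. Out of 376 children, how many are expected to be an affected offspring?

Cross: X+X- × X-Y
Offspring: 1 X+X-, 1 X+Y, 1 X-X-, 1 X-Y
Probability of an affected offspring: 2/4 = 1/2
Expected count = 1/2 × 376 = 188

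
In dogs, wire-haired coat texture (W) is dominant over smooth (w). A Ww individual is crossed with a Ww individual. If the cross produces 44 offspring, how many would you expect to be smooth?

Punnett square for Ww × Ww:
Offspring genotypes: 1 WW, 2 Ww, 1 ww
wire-haired: 3, smooth: 1
smooth: 1 out of 4 → fraction 1/4
Expected count = 1/4 × 44 = 11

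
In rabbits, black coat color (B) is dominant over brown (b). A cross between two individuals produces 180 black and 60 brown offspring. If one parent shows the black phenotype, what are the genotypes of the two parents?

Observed offspring: 180 black, 60 brown
The observed ratio simplifies to 3:1. Brown (bb) offspring appear, so each parent must contribute one b allele. The parent stated to show black carries B, so it is Bb. The other parent is then either Bb or bb: Bb × bb would give a 1:1 split, whereas Bb × Bb gives 3:1 — matching the data. So both parents are heterozygous (Bb × Bb).
Parent genotypes: Bb × Bb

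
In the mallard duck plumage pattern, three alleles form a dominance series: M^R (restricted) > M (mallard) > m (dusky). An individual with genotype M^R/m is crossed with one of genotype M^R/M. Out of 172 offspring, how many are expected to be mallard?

Cross: M^R/m × M^R/M
Allele dominance: M^R > M > m
Offspring genotypes: 1 M^R/M^R, 1 M^R/M, 1 M^R/m, 1 M/m
Phenotype counts: 3 restricted, 1 mallard
mallard: 1 out of 4 → fraction 1/4
Expected count = 1/4 × 172 = 43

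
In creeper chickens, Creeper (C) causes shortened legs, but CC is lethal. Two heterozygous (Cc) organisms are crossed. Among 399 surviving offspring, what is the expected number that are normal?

Cross: Cc × Cc
Punnett square offspring (before lethality): 1 CC, 2 Cc, 1 cc
The CC genotype is lethal (embryos die); surviving offspring: 2 Cc, 1 cc
normal: 1 out of 3 → fraction 1/3
Expected count = 1/3 × 399 = 133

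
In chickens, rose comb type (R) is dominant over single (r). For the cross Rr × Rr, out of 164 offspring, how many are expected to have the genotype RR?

Punnett square for Rr × Rr:
Offspring genotypes: 1 RR, 2 Rr, 1 rr
Total offspring: 4
Count with target: 1
Probability: 1/4
Expected count = 1/4 × 164 = 41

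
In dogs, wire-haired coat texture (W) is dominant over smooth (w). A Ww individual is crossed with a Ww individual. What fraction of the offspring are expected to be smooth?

Punnett square for Ww × Ww:
Offspring genotypes: 1 WW, 2 Ww, 1 ww
wire-haired: 3, smooth: 1
smooth: 1 out of 4
Probability: 1/4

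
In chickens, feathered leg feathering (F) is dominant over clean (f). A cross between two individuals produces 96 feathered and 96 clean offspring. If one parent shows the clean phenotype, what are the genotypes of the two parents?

Observed offspring: 96 feathered, 96 clean
The observed ratio simplifies to 1:1. One parent shows clean, so its genotype must be ff. A 1:1 offspring split requires the other parent to be heterozygous (Ff).
Parent genotypes: ff × Ff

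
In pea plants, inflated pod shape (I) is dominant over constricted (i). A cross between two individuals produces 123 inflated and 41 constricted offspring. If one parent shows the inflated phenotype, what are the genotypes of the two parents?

Observed offspring: 123 inflated, 41 constricted
The observed ratio simplifies to 3:1. Constricted (ii) offspring appear, so each parent must contribute one i allele. The parent stated to show inflated carries I, so it is Ii. The other parent is then either Ii or ii: Ii × ii would give a 1:1 split, whereas Ii × Ii gives 3:1 — matching the data. So both parents are heterozygous (Ii × Ii).
Parent genotypes: Ii × Ii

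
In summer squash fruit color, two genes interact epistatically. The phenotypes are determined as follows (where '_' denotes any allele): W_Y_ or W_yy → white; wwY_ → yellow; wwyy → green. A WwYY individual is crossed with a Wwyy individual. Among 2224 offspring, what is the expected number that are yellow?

Cross: WwYY × Wwyy — consider each gene separately:
W gene: Ww × Ww → 1 WW, 2 Ww, 1 ww → 3 W_ : 1 ww (out of 4)
Y gene: YY × yy → 4 Yy → 4 Y_ (out of 4)
Genotype classes (out of 4 × 4 = 16): W_Y_ = 3×4 = 12; wwY_ = 1×4 = 4
Apply the phenotype rules: W_Y_ (12) → white; wwY_ (4) → yellow
Phenotype counts (out of 16): 12 white, 4 yellow
yellow: 4 out of 16 → fraction 1/4
Expected count = 1/4 × 2224 = 556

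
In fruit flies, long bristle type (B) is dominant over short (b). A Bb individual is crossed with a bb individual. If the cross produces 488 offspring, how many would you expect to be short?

Punnett square for Bb × bb:
Offspring genotypes: 2 Bb, 2 bb
long: 2, short: 2
short: 2 out of 4 → fraction 1/2
Expected count = 1/2 × 488 = 244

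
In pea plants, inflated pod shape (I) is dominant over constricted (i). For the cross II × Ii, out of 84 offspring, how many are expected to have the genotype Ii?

Punnett square for II × Ii:
Offspring genotypes: 2 II, 2 Ii
Total offspring: 4
Count with target: 2
Probability: 2/4 = 1/2
Expected count = 1/2 × 84 = 42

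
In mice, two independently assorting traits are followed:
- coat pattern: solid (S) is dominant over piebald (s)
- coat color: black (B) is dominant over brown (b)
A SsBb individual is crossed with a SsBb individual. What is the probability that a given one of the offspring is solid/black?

Dihybrid cross SsBb × SsBb — consider each gene separately:
coat pattern: Ss × Ss → 1 SS, 2 Ss, 1 ss → 3 S_ : 1 ss (out of 4)
coat color: Bb × Bb → 1 BB, 2 Bb, 1 bb → 3 B_ : 1 bb (out of 4)
Combine (counts out of 4 × 4 = 16): solid/black (S_B_) = 3×3 = 9; solid/brown (S_bb) = 3×1 = 3; piebald/black (ssB_) = 1×3 = 3; piebald/brown (ssbb) = 1×1 = 1
Phenotype counts (out of 16): 9 solid/black, 3 solid/brown, 3 piebald/black, 1 piebald/brown
solid/black: 9 out of 16
Probability: 9/16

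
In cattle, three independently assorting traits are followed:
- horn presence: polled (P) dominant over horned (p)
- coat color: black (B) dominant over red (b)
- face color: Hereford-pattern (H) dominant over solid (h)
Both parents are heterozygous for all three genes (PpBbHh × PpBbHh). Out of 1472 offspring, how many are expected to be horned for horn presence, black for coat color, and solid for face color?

Trihybrid cross: PpBbHh × PpBbHh
Each trait segregates independently with a 3:1 phenotypic ratio, so each gene contributes 3/4 (dominant) or 1/4 (recessive).
Target: horned (horn presence), black (coat color), solid (face color)
Probability = product of independent per-trait probabilities
= 1/4 × 3/4 × 1/4 = 3/64
Expected count = 3/64 × 1472 = 69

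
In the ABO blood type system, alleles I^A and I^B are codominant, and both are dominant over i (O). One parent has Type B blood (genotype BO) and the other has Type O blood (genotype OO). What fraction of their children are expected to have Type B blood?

Cross: BO × OO
Possible offspring genotypes: 2 BO, 2 OO
Blood type counts: 2 Type B, 2 Type O
Probability of Type B: 2/4 = 1/2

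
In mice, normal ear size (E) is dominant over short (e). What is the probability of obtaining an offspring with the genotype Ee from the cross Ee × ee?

Punnett square for Ee × ee:
Offspring genotypes: 2 Ee, 2 ee
Total offspring: 4
Count with target: 2
Probability: 2/4 = 1/2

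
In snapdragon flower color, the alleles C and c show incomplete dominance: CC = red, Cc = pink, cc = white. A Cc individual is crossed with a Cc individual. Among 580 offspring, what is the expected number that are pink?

Punnett square for Cc × Cc:
Offspring genotypes: 1 CC, 2 Cc, 1 cc
Phenotype counts: 1 red, 2 pink, 1 white
pink: 2 out of 4 → fraction 1/2
Expected count = 1/2 × 580 = 290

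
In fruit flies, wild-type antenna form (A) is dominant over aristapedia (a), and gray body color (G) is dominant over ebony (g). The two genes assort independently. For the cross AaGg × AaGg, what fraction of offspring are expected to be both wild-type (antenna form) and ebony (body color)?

Dihybrid cross AaGg × AaGg — consider each gene separately:
antenna form: Aa × Aa → 1 AA, 2 Aa, 1 aa → 3 A_ : 1 aa (out of 4)
body color: Gg × Gg → 1 GG, 2 Gg, 1 gg → 3 G_ : 1 gg (out of 4)
Looking for: wild-type (A_) and ebony (gg)
P(wild-type) = 3/4, P(ebony) = 1/4
P(both) = 3/4 × 1/4 = 3/16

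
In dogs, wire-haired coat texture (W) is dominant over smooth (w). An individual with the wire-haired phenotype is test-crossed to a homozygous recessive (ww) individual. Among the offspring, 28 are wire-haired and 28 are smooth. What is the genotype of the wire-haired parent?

Test cross: ? × ww
Offspring: 28 wire-haired, 28 smooth — approximately 1:1.
A 1:1 ratio in a test cross indicates the unknown parent is heterozygous (Ww).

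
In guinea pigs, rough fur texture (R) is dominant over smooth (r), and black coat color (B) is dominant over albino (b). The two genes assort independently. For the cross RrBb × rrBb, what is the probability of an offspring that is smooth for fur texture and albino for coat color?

Dihybrid cross RrBb × rrBb — consider each gene separately:
fur texture: Rr × rr → 2 Rr, 2 rr → 2 R_ : 2 rr (out of 4)
coat color: Bb × Bb → 1 BB, 2 Bb, 1 bb → 3 B_ : 1 bb (out of 4)
Looking for: smooth (rr) and albino (bb)
P(smooth) = 2/4, P(albino) = 1/4
P(both) = 2/4 × 1/4 = 2/16 = 1/8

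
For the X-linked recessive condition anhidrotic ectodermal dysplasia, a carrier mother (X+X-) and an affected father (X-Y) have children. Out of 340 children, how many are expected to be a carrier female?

Cross: X+X- × X-Y
Offspring: 1 X+X-, 1 X+Y, 1 X-X-, 1 X-Y
Probability of a carrier female: 1/4
Expected count = 1/4 × 340 = 85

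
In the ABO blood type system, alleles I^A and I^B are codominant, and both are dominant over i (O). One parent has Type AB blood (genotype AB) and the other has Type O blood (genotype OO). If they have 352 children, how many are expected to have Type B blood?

Cross: AB × OO
Possible offspring genotypes: 2 AO, 2 BO
Blood type counts: 2 Type A, 2 Type B
Probability of Type B: 2/4 = 1/2
Expected count = 1/2 × 352 = 176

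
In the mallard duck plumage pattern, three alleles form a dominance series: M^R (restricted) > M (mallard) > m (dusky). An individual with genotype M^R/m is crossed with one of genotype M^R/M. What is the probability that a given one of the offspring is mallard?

Cross: M^R/m × M^R/M
Allele dominance: M^R > M > m
Offspring genotypes: 1 M^R/M^R, 1 M^R/M, 1 M^R/m, 1 M/m
Phenotype counts: 3 restricted, 1 mallard
mallard: 1 out of 4
Probability: 1/4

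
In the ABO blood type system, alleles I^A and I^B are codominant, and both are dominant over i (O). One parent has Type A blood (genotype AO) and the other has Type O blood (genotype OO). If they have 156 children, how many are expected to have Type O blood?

Cross: AO × OO
Possible offspring genotypes: 2 AO, 2 OO
Blood type counts: 2 Type A, 2 Type O
Probability of Type O: 2/4 = 1/2
Expected count = 1/2 × 156 = 78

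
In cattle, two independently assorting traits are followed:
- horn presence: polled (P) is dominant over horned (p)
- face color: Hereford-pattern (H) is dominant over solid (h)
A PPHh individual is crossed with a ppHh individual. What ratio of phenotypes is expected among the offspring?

Dihybrid cross PPHh × ppHh — consider each gene separately:
horn presence: PP × pp → 4 Pp → 4 P_ (out of 4)
face color: Hh × Hh → 1 HH, 2 Hh, 1 hh → 3 H_ : 1 hh (out of 4)
Combine (counts out of 4 × 4 = 16): polled/Hereford-pattern (P_H_) = 4×3 = 12; polled/solid (P_hh) = 4×1 = 4
Phenotype counts (out of 16): 12 polled/Hereford-pattern, 4 polled/solid
Ratio: 3 polled/Hereford-pattern : 1 polled/solid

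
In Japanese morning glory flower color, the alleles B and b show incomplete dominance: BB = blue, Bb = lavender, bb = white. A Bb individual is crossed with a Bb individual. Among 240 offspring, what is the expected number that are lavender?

Punnett square for Bb × Bb:
Offspring genotypes: 1 BB, 2 Bb, 1 bb
Phenotype counts: 1 blue, 2 lavender, 1 white
lavender: 2 out of 4 → fraction 1/2
Expected count = 1/2 × 240 = 120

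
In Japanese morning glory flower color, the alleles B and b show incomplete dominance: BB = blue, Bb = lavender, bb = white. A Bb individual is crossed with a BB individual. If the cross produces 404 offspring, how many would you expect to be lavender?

Punnett square for Bb × BB:
Offspring genotypes: 2 BB, 2 Bb
Phenotype counts: 2 blue, 2 lavender
lavender: 2 out of 4 → fraction 1/2
Expected count = 1/2 × 404 = 202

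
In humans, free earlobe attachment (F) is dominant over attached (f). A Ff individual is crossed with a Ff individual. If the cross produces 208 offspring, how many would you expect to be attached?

Punnett square for Ff × Ff:
Offspring genotypes: 1 FF, 2 Ff, 1 ff
free: 3, attached: 1
attached: 1 out of 4 → fraction 1/4
Expected count = 1/4 × 208 = 52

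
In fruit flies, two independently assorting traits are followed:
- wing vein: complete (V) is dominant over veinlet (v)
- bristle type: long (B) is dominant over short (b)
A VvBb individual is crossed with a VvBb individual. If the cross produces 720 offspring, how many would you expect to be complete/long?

Dihybrid cross VvBb × VvBb — consider each gene separately:
wing vein: Vv × Vv → 1 VV, 2 Vv, 1 vv → 3 V_ : 1 vv (out of 4)
bristle type: Bb × Bb → 1 BB, 2 Bb, 1 bb → 3 B_ : 1 bb (out of 4)
Combine (counts out of 4 × 4 = 16): complete/long (V_B_) = 3×3 = 9; complete/short (V_bb) = 3×1 = 3; veinlet/long (vvB_) = 1×3 = 3; veinlet/short (vvbb) = 1×1 = 1
Phenotype counts (out of 16): 9 complete/long, 3 complete/short, 3 veinlet/long, 1 veinlet/short
complete/long: 9 out of 16 → fraction 9/16
Expected count = 9/16 × 720 = 405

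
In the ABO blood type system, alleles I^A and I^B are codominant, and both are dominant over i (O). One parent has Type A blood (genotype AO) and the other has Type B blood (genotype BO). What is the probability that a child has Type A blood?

Cross: AO × BO
Possible offspring genotypes: 1 AB, 1 AO, 1 BO, 1 OO
Blood type counts: 1 Type AB, 1 Type A, 1 Type B, 1 Type O
Probability of Type A: 1/4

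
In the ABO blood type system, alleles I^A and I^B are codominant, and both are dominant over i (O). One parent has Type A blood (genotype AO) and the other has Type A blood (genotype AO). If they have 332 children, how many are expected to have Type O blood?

Cross: AO × AO
Possible offspring genotypes: 1 AA, 2 AO, 1 OO
Blood type counts: 3 Type A, 1 Type O
Probability of Type O: 1/4
Expected count = 1/4 × 332 = 83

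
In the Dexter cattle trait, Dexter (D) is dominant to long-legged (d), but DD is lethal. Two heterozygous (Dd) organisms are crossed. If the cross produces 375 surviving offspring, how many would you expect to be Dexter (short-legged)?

Cross: Dd × Dd
Punnett square offspring (before lethality): 1 DD, 2 Dd, 1 dd
The DD genotype is lethal (embryos die); surviving offspring: 2 Dd, 1 dd
Dexter (short-legged): 2 out of 3 → fraction 2/3
Expected count = 2/3 × 375 = 250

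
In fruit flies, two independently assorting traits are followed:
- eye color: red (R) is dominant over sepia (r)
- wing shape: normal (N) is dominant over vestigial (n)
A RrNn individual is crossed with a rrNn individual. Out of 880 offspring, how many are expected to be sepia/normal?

Dihybrid cross RrNn × rrNn — consider each gene separately:
eye color: Rr × rr → 2 Rr, 2 rr → 2 R_ : 2 rr (out of 4)
wing shape: Nn × Nn → 1 NN, 2 Nn, 1 nn → 3 N_ : 1 nn (out of 4)
Combine (counts out of 4 × 4 = 16): red/normal (R_N_) = 2×3 = 6; red/vestigial (R_nn) = 2×1 = 2; sepia/normal (rrN_) = 2×3 = 6; sepia/vestigial (rrnn) = 2×1 = 2
Phenotype counts (out of 16): 6 red/normal, 2 red/vestigial, 6 sepia/normal, 2 sepia/vestigial
sepia/normal: 6 out of 16 → fraction 3/8
Expected count = 3/8 × 880 = 330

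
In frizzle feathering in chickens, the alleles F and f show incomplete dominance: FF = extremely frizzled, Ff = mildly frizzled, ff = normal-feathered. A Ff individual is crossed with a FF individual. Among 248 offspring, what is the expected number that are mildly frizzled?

Punnett square for Ff × FF:
Offspring genotypes: 2 FF, 2 Ff
Phenotype counts: 2 extremely frizzled, 2 mildly frizzled
mildly frizzled: 2 out of 4 → fraction 1/2
Expected count = 1/2 × 248 = 124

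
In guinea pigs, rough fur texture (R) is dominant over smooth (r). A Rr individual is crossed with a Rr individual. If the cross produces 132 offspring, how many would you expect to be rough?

Punnett square for Rr × Rr:
Offspring genotypes: 1 RR, 2 Rr, 1 rr
rough: 3, smooth: 1
rough: 3 out of 4 → fraction 3/4
Expected count = 3/4 × 132 = 99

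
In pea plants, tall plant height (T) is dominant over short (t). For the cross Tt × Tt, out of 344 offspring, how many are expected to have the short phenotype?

Punnett square for Tt × Tt:
Offspring genotypes: 1 TT, 2 Tt, 1 tt
Total offspring: 4
Count with target: 1
Probability: 1/4
Expected count = 1/4 × 344 = 86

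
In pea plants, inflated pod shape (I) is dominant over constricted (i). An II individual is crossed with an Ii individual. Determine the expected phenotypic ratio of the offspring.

Punnett square for II × Ii:
Offspring genotypes: 2 II, 2 Ii
inflated: 4, constricted: 0
Ratio: all inflated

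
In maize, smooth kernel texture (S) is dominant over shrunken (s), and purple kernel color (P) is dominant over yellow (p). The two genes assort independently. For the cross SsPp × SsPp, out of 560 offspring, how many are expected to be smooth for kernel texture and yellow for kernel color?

Dihybrid cross SsPp × SsPp — consider each gene separately:
kernel texture: Ss × Ss → 1 SS, 2 Ss, 1 ss → 3 S_ : 1 ss (out of 4)
kernel color: Pp × Pp → 1 PP, 2 Pp, 1 pp → 3 P_ : 1 pp (out of 4)
Looking for: smooth (S_) and yellow (pp)
P(smooth) = 3/4, P(yellow) = 1/4
P(both) = 3/4 × 1/4 = 3/16
Expected count = 3/16 × 560 = 105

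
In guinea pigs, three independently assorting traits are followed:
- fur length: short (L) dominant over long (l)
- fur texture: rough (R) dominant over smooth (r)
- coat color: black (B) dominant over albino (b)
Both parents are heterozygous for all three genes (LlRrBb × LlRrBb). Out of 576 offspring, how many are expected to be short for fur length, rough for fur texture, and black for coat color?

Trihybrid cross: LlRrBb × LlRrBb
Each trait segregates independently with a 3:1 phenotypic ratio, so each gene contributes 3/4 (dominant) or 1/4 (recessive).
Target: short (fur length), rough (fur texture), black (coat color)
Probability = product of independent per-trait probabilities
= 3/4 × 3/4 × 3/4 = 27/64
Expected count = 27/64 × 576 = 243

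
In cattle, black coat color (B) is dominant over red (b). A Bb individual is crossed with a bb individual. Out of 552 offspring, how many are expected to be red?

Punnett square for Bb × bb:
Offspring genotypes: 2 Bb, 2 bb
black: 2, red: 2
red: 2 out of 4 → fraction 1/2
Expected count = 1/2 × 552 = 276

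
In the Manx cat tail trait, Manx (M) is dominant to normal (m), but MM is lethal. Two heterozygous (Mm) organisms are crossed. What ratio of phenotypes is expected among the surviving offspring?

Cross: Mm × Mm
Punnett square offspring (before lethality): 1 MM, 2 Mm, 1 mm
The MM genotype is lethal (embryos die); surviving offspring: 2 Mm, 1 mm
Ratio: 2 Manx (tailless) : 1 normal-tailed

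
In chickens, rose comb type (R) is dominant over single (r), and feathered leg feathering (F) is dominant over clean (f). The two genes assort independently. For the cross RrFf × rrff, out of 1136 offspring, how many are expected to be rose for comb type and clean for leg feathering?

Dihybrid cross RrFf × rrff — consider each gene separately:
comb type: Rr × rr → 2 Rr, 2 rr → 2 R_ : 2 rr (out of 4)
leg feathering: Ff × ff → 2 Ff, 2 ff → 2 F_ : 2 ff (out of 4)
Looking for: rose (R_) and clean (ff)
P(rose) = 2/4, P(clean) = 2/4
P(both) = 2/4 × 2/4 = 4/16 = 1/4
Expected count = 1/4 × 1136 = 284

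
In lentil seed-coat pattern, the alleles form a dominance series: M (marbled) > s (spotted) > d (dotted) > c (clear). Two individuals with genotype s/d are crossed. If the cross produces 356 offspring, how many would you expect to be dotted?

Cross: s/d × s/d
Allele dominance: M > s > d > c
Offspring genotypes: 1 s/s, 2 s/d, 1 d/d
Phenotype counts: 3 spotted, 1 dotted
dotted: 1 out of 4 → fraction 1/4
Expected count = 1/4 × 356 = 89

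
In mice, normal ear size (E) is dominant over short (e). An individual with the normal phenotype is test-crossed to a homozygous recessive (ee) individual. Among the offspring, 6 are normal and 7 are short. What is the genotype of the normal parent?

Test cross: ? × ee
Offspring: 6 normal, 7 short — approximately 1:1.
A 1:1 ratio in a test cross indicates the unknown parent is heterozygous (Ee).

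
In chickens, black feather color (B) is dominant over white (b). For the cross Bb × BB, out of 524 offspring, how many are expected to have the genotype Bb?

Punnett square for Bb × BB:
Offspring genotypes: 2 BB, 2 Bb
Total offspring: 4
Count with target: 2
Probability: 2/4 = 1/2
Expected count = 1/2 × 524 = 262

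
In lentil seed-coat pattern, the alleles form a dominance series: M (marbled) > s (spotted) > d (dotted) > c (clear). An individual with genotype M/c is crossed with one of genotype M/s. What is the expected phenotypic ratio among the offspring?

Cross: M/c × M/s
Allele dominance: M > s > d > c
Offspring genotypes: 1 M/M, 1 M/s, 1 M/c, 1 s/c
Phenotype counts: 3 marbled, 1 spotted
Ratio: 3 marbled : 1 spotted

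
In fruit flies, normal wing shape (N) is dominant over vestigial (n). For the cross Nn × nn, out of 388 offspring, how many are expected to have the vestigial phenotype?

Punnett square for Nn × nn:
Offspring genotypes: 2 Nn, 2 nn
Total offspring: 4
Count with target: 2
Probability: 2/4 = 1/2
Expected count = 1/2 × 388 = 194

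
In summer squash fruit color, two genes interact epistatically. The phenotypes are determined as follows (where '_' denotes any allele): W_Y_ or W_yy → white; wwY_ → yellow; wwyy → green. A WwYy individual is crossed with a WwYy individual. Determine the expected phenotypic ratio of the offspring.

Cross: WwYy × WwYy — consider each gene separately:
W gene: Ww × Ww → 1 WW, 2 Ww, 1 ww → 3 W_ : 1 ww (out of 4)
Y gene: Yy × Yy → 1 YY, 2 Yy, 1 yy → 3 Y_ : 1 yy (out of 4)
Genotype classes (out of 4 × 4 = 16): W_Y_ = 3×3 = 9; W_yy = 3×1 = 3; wwY_ = 1×3 = 3; wwyy = 1×1 = 1
Apply the phenotype rules: W_Y_ (9) + W_yy (3) → white; wwY_ (3) → yellow; wwyy (1) → green
Phenotype counts (out of 16): 12 white, 3 yellow, 1 green
Ratio: 12 white : 3 yellow : 1 green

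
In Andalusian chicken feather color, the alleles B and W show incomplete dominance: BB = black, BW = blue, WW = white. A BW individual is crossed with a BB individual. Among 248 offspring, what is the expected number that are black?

Punnett square for BW × BB:
Offspring genotypes: 2 BB, 2 BW
Phenotype counts: 2 black, 2 blue
black: 2 out of 4 → fraction 1/2
Expected count = 1/2 × 248 = 124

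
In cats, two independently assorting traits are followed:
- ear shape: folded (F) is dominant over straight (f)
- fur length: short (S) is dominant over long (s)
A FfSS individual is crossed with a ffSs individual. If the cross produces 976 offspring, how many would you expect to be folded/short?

Dihybrid cross FfSS × ffSs — consider each gene separately:
ear shape: Ff × ff → 2 Ff, 2 ff → 2 F_ : 2 ff (out of 4)
fur length: SS × Ss → 2 SS, 2 Ss → 4 S_ (out of 4)
Combine (counts out of 4 × 4 = 16): folded/short (F_S_) = 2×4 = 8; straight/short (ffS_) = 2×4 = 8
Phenotype counts (out of 16): 8 folded/short, 8 straight/short
folded/short: 8 out of 16 → fraction 1/2
Expected count = 1/2 × 976 = 488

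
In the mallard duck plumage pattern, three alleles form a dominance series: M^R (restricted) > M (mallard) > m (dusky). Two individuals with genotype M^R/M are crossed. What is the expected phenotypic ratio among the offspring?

Cross: M^R/M × M^R/M
Allele dominance: M^R > M > m
Offspring genotypes: 1 M^R/M^R, 2 M^R/M, 1 M/M
Phenotype counts: 3 restricted, 1 mallard
Ratio: 3 restricted : 1 mallard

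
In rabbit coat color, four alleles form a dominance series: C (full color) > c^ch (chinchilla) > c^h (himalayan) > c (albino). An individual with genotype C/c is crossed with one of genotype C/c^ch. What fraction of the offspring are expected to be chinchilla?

Cross: C/c × C/c^ch
Allele dominance: C > c^ch > c^h > c
Offspring genotypes: 1 C/C, 1 C/c^ch, 1 C/c, 1 c^ch/c
Phenotype counts: 3 full color, 1 chinchilla
chinchilla: 1 out of 4
Probability: 1/4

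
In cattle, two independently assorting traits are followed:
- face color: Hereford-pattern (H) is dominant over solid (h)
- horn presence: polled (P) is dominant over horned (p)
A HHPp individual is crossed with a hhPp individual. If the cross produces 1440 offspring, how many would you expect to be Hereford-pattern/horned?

Dihybrid cross HHPp × hhPp — consider each gene separately:
face color: HH × hh → 4 Hh → 4 H_ (out of 4)
horn presence: Pp × Pp → 1 PP, 2 Pp, 1 pp → 3 P_ : 1 pp (out of 4)
Combine (counts out of 4 × 4 = 16): Hereford-pattern/polled (H_P_) = 4×3 = 12; Hereford-pattern/horned (H_pp) = 4×1 = 4
Phenotype counts (out of 16): 12 Hereford-pattern/polled, 4 Hereford-pattern/horned
Hereford-pattern/horned: 4 out of 16 → fraction 1/4
Expected count = 1/4 × 1440 = 360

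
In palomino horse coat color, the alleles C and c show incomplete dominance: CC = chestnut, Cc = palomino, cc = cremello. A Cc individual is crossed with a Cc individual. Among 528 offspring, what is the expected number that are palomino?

Punnett square for Cc × Cc:
Offspring genotypes: 1 CC, 2 Cc, 1 cc
Phenotype counts: 1 chestnut, 2 palomino, 1 cremello
palomino: 2 out of 4 → fraction 1/2
Expected count = 1/2 × 528 = 264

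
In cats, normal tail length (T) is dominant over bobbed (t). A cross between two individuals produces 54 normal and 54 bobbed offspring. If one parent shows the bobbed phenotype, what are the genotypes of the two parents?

Observed offspring: 54 normal, 54 bobbed
The observed ratio simplifies to 1:1. One parent shows bobbed, so its genotype must be tt. A 1:1 offspring split requires the other parent to be heterozygous (Tt).
Parent genotypes: tt × Tt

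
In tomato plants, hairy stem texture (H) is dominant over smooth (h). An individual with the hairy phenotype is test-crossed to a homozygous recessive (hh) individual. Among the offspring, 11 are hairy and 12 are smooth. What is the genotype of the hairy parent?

Test cross: ? × hh
Offspring: 11 hairy, 12 smooth — approximately 1:1.
A 1:1 ratio in a test cross indicates the unknown parent is heterozygous (Hh).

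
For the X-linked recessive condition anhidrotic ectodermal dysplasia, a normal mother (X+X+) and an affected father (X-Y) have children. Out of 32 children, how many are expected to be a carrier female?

Cross: X+X+ × X-Y
Offspring: 2 X+X-, 2 X+Y
Probability of a carrier female: 2/4 = 1/2
Expected count = 1/2 × 32 = 16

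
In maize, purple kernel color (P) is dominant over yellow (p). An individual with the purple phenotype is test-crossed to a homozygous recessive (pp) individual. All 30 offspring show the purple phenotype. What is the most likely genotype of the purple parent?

Test cross: ? × pp
All offspring are purple.
If the unknown parent were heterozygous (Pp), about half of 30 offspring would be yellow; none are. The unknown parent is most likely homozygous dominant (PP).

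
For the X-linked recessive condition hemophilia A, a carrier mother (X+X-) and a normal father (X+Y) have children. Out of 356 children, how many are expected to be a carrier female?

Cross: X+X- × X+Y
Offspring: 1 X+X+, 1 X+Y, 1 X+X-, 1 X-Y
Probability of a carrier female: 1/4
Expected count = 1/4 × 356 = 89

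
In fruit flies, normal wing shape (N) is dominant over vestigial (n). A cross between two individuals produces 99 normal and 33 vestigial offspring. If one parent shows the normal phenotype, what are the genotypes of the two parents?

Observed offspring: 99 normal, 33 vestigial
The observed ratio simplifies to 3:1. Vestigial (nn) offspring appear, so each parent must contribute one n allele. The parent stated to show normal carries N, so it is Nn. The other parent is then either Nn or nn: Nn × nn would give a 1:1 split, whereas Nn × Nn gives 3:1 — matching the data. So both parents are heterozygous (Nn × Nn).
Parent genotypes: Nn × Nn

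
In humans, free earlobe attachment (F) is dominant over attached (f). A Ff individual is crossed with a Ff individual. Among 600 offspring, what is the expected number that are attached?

Punnett square for Ff × Ff:
Offspring genotypes: 1 FF, 2 Ff, 1 ff
free: 3, attached: 1
attached: 1 out of 4 → fraction 1/4
Expected count = 1/4 × 600 = 150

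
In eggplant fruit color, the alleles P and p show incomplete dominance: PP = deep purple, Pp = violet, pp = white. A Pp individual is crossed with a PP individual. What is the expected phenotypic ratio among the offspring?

Punnett square for Pp × PP:
Offspring genotypes: 2 PP, 2 Pp
Phenotype counts: 2 deep purple, 2 violet
Ratio: 1 deep purple : 1 violet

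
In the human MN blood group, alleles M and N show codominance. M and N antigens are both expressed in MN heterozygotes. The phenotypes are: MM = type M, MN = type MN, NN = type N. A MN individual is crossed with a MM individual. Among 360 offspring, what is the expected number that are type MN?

Punnett square for MN × MM:
Offspring genotypes: 2 MM, 2 MN
Phenotype counts: 2 type M, 2 type MN
type MN: 2 out of 4 → fraction 1/2
Expected count = 1/2 × 360 = 180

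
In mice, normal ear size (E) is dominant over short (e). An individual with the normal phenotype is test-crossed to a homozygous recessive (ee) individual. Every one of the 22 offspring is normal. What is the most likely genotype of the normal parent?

Test cross: ? × ee
All offspring are normal.
If the unknown parent were heterozygous (Ee), about half of 22 offspring would be short; none are. The unknown parent is most likely homozygous dominant (EE).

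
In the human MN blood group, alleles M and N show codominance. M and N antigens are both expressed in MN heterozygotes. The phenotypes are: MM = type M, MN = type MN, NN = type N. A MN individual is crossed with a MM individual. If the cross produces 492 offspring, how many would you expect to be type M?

Punnett square for MN × MM:
Offspring genotypes: 2 MM, 2 MN
Phenotype counts: 2 type M, 2 type MN
type M: 2 out of 4 → fraction 1/2
Expected count = 1/2 × 492 = 246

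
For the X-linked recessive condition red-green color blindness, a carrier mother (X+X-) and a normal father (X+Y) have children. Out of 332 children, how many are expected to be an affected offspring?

Cross: X+X- × X+Y
Offspring: 1 X+X+, 1 X+Y, 1 X+X-, 1 X-Y
Probability of an affected offspring: 1/4
Expected count = 1/4 × 332 = 83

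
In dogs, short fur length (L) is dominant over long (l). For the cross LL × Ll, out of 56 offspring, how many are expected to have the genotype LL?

Punnett square for LL × Ll:
Offspring genotypes: 2 LL, 2 Ll
Total offspring: 4
Count with target: 2
Probability: 2/4 = 1/2
Expected count = 1/2 × 56 = 28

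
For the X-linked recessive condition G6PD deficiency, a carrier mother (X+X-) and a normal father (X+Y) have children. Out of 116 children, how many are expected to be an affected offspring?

Cross: X+X- × X+Y
Offspring: 1 X+X+, 1 X+Y, 1 X+X-, 1 X-Y
Probability of an affected offspring: 1/4
Expected count = 1/4 × 116 = 29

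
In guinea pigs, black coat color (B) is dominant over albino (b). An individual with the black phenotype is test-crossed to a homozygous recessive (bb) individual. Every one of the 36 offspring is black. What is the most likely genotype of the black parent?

Test cross: ? × bb
All offspring are black.
If the unknown parent were heterozygous (Bb), about half of 36 offspring would be albino; none are. The unknown parent is most likely homozygous dominant (BB).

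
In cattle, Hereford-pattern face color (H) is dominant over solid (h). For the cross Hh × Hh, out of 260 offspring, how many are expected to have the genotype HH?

Punnett square for Hh × Hh:
Offspring genotypes: 1 HH, 2 Hh, 1 hh
Total offspring: 4
Count with target: 1
Probability: 1/4
Expected count = 1/4 × 260 = 65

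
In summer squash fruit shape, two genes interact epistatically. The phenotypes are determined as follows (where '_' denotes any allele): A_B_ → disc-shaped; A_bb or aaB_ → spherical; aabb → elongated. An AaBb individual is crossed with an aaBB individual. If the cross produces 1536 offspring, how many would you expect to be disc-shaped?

Cross: AaBb × aaBB — consider each gene separately:
A gene: Aa × aa → 2 Aa, 2 aa → 2 A_ : 2 aa (out of 4)
B gene: Bb × BB → 2 BB, 2 Bb → 4 B_ (out of 4)
Genotype classes (out of 4 × 4 = 16): A_B_ = 2×4 = 8; aaB_ = 2×4 = 8
Apply the phenotype rules: A_B_ (8) → disc-shaped; aaB_ (8) → spherical
Phenotype counts (out of 16): 8 disc-shaped, 8 spherical
disc-shaped: 8 out of 16 → fraction 1/2
Expected count = 1/2 × 1536 = 768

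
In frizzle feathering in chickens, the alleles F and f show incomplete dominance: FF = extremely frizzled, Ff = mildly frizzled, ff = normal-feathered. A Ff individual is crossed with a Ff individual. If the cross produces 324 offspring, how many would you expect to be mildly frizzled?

Punnett square for Ff × Ff:
Offspring genotypes: 1 FF, 2 Ff, 1 ff
Phenotype counts: 1 extremely frizzled, 2 mildly frizzled, 1 normal-feathered
mildly frizzled: 2 out of 4 → fraction 1/2
Expected count = 1/2 × 324 = 162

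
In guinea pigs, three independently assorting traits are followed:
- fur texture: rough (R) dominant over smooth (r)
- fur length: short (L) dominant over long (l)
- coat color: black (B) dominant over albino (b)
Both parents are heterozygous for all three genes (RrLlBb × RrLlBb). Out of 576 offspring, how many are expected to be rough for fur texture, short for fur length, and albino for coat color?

Trihybrid cross: RrLlBb × RrLlBb
Each trait segregates independently with a 3:1 phenotypic ratio, so each gene contributes 3/4 (dominant) or 1/4 (recessive).
Target: rough (fur texture), short (fur length), albino (coat color)
Probability = product of independent per-trait probabilities
= 3/4 × 3/4 × 1/4 = 9/64
Expected count = 9/64 × 576 = 81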